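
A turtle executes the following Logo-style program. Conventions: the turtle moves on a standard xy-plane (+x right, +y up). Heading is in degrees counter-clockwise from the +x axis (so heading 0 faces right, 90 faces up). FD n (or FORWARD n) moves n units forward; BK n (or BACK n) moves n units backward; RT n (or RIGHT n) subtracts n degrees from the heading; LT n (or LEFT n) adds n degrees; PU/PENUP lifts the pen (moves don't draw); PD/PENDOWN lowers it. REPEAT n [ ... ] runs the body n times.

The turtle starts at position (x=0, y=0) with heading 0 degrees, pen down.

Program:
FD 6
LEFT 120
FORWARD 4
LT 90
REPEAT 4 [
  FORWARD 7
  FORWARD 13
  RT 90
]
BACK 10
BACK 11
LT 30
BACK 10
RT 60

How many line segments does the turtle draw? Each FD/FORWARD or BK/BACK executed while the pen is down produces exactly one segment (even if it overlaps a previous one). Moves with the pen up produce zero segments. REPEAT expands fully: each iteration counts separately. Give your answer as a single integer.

Executing turtle program step by step:
Start: pos=(0,0), heading=0, pen down
FD 6: (0,0) -> (6,0) [heading=0, draw]
LT 120: heading 0 -> 120
FD 4: (6,0) -> (4,3.464) [heading=120, draw]
LT 90: heading 120 -> 210
REPEAT 4 [
  -- iteration 1/4 --
  FD 7: (4,3.464) -> (-2.062,-0.036) [heading=210, draw]
  FD 13: (-2.062,-0.036) -> (-13.321,-6.536) [heading=210, draw]
  RT 90: heading 210 -> 120
  -- iteration 2/4 --
  FD 7: (-13.321,-6.536) -> (-16.821,-0.474) [heading=120, draw]
  FD 13: (-16.821,-0.474) -> (-23.321,10.785) [heading=120, draw]
  RT 90: heading 120 -> 30
  -- iteration 3/4 --
  FD 7: (-23.321,10.785) -> (-17.258,14.285) [heading=30, draw]
  FD 13: (-17.258,14.285) -> (-6,20.785) [heading=30, draw]
  RT 90: heading 30 -> 300
  -- iteration 4/4 --
  FD 7: (-6,20.785) -> (-2.5,14.722) [heading=300, draw]
  FD 13: (-2.5,14.722) -> (4,3.464) [heading=300, draw]
  RT 90: heading 300 -> 210
]
BK 10: (4,3.464) -> (12.66,8.464) [heading=210, draw]
BK 11: (12.66,8.464) -> (22.187,13.964) [heading=210, draw]
LT 30: heading 210 -> 240
BK 10: (22.187,13.964) -> (27.187,22.624) [heading=240, draw]
RT 60: heading 240 -> 180
Final: pos=(27.187,22.624), heading=180, 13 segment(s) drawn
Segments drawn: 13

Answer: 13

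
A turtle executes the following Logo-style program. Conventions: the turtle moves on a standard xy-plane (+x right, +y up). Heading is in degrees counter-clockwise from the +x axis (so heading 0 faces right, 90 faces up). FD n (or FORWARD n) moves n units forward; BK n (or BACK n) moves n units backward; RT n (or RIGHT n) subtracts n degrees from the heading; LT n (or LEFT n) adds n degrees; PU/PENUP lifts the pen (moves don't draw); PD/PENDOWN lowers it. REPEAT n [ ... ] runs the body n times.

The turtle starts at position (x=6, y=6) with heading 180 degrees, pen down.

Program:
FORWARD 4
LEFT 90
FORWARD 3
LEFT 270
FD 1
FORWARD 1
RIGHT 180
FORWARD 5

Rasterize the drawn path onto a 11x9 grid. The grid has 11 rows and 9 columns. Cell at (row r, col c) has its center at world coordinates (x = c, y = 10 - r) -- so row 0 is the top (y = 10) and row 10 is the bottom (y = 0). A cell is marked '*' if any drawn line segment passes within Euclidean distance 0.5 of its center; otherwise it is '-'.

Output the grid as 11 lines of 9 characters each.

Segment 0: (6,6) -> (2,6)
Segment 1: (2,6) -> (2,3)
Segment 2: (2,3) -> (1,3)
Segment 3: (1,3) -> (-0,3)
Segment 4: (-0,3) -> (5,3)

Answer: ---------
---------
---------
---------
--*****--
--*------
--*------
******---
---------
---------
---------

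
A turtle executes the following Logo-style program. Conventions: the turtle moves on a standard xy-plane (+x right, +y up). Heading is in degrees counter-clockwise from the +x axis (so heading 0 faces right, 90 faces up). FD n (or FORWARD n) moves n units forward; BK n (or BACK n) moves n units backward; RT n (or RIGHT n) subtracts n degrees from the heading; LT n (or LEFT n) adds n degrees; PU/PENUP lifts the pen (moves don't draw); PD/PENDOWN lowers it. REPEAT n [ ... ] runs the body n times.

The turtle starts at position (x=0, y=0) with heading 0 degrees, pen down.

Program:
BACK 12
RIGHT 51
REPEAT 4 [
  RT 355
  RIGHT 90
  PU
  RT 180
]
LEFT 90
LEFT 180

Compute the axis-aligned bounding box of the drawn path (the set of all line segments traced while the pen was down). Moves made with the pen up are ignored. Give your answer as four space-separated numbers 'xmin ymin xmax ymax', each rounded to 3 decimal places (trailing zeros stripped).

Executing turtle program step by step:
Start: pos=(0,0), heading=0, pen down
BK 12: (0,0) -> (-12,0) [heading=0, draw]
RT 51: heading 0 -> 309
REPEAT 4 [
  -- iteration 1/4 --
  RT 355: heading 309 -> 314
  RT 90: heading 314 -> 224
  PU: pen up
  RT 180: heading 224 -> 44
  -- iteration 2/4 --
  RT 355: heading 44 -> 49
  RT 90: heading 49 -> 319
  PU: pen up
  RT 180: heading 319 -> 139
  -- iteration 3/4 --
  RT 355: heading 139 -> 144
  RT 90: heading 144 -> 54
  PU: pen up
  RT 180: heading 54 -> 234
  -- iteration 4/4 --
  RT 355: heading 234 -> 239
  RT 90: heading 239 -> 149
  PU: pen up
  RT 180: heading 149 -> 329
]
LT 90: heading 329 -> 59
LT 180: heading 59 -> 239
Final: pos=(-12,0), heading=239, 1 segment(s) drawn

Segment endpoints: x in {-12, 0}, y in {0}
xmin=-12, ymin=0, xmax=0, ymax=0

Answer: -12 0 0 0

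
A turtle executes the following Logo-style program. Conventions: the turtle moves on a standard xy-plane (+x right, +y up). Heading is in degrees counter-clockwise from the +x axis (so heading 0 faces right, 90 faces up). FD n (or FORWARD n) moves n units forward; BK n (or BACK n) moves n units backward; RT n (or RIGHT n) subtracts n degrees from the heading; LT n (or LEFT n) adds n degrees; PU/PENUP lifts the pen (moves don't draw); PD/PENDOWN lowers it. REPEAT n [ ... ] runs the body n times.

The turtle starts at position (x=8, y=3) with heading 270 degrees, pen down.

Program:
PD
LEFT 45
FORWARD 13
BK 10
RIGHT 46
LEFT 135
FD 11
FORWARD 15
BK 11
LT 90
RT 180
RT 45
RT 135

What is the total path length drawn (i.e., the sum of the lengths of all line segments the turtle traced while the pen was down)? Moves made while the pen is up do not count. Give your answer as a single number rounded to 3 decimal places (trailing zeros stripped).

Executing turtle program step by step:
Start: pos=(8,3), heading=270, pen down
PD: pen down
LT 45: heading 270 -> 315
FD 13: (8,3) -> (17.192,-6.192) [heading=315, draw]
BK 10: (17.192,-6.192) -> (10.121,0.879) [heading=315, draw]
RT 46: heading 315 -> 269
LT 135: heading 269 -> 44
FD 11: (10.121,0.879) -> (18.034,8.52) [heading=44, draw]
FD 15: (18.034,8.52) -> (28.824,18.94) [heading=44, draw]
BK 11: (28.824,18.94) -> (20.911,11.299) [heading=44, draw]
LT 90: heading 44 -> 134
RT 180: heading 134 -> 314
RT 45: heading 314 -> 269
RT 135: heading 269 -> 134
Final: pos=(20.911,11.299), heading=134, 5 segment(s) drawn

Segment lengths:
  seg 1: (8,3) -> (17.192,-6.192), length = 13
  seg 2: (17.192,-6.192) -> (10.121,0.879), length = 10
  seg 3: (10.121,0.879) -> (18.034,8.52), length = 11
  seg 4: (18.034,8.52) -> (28.824,18.94), length = 15
  seg 5: (28.824,18.94) -> (20.911,11.299), length = 11
Total = 60

Answer: 60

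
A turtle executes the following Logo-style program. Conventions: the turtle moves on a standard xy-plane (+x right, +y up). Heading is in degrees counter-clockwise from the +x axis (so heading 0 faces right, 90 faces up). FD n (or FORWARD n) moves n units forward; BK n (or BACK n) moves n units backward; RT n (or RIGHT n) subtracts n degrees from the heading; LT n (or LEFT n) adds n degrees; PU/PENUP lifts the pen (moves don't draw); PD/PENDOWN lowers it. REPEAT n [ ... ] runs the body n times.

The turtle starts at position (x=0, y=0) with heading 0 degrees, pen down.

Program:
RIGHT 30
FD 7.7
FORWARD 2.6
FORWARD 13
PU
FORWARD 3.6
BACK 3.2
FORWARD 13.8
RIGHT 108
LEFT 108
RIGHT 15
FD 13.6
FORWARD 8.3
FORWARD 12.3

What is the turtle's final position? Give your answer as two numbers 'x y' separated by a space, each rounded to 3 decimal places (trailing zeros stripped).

Executing turtle program step by step:
Start: pos=(0,0), heading=0, pen down
RT 30: heading 0 -> 330
FD 7.7: (0,0) -> (6.668,-3.85) [heading=330, draw]
FD 2.6: (6.668,-3.85) -> (8.92,-5.15) [heading=330, draw]
FD 13: (8.92,-5.15) -> (20.178,-11.65) [heading=330, draw]
PU: pen up
FD 3.6: (20.178,-11.65) -> (23.296,-13.45) [heading=330, move]
BK 3.2: (23.296,-13.45) -> (20.525,-11.85) [heading=330, move]
FD 13.8: (20.525,-11.85) -> (32.476,-18.75) [heading=330, move]
RT 108: heading 330 -> 222
LT 108: heading 222 -> 330
RT 15: heading 330 -> 315
FD 13.6: (32.476,-18.75) -> (42.093,-28.367) [heading=315, move]
FD 8.3: (42.093,-28.367) -> (47.962,-34.236) [heading=315, move]
FD 12.3: (47.962,-34.236) -> (56.659,-42.933) [heading=315, move]
Final: pos=(56.659,-42.933), heading=315, 3 segment(s) drawn

Answer: 56.659 -42.933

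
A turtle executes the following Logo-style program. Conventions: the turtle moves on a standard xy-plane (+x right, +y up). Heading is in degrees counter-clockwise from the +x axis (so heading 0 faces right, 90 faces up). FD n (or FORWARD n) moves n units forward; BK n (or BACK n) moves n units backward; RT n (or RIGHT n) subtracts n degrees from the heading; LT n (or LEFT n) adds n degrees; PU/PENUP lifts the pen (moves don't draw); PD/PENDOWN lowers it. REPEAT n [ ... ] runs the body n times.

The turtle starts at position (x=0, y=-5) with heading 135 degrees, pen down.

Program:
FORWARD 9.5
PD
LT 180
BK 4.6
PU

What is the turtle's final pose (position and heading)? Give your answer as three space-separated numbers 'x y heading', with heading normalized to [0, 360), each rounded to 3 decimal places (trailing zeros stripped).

Answer: -9.97 4.97 315

Derivation:
Executing turtle program step by step:
Start: pos=(0,-5), heading=135, pen down
FD 9.5: (0,-5) -> (-6.718,1.718) [heading=135, draw]
PD: pen down
LT 180: heading 135 -> 315
BK 4.6: (-6.718,1.718) -> (-9.97,4.97) [heading=315, draw]
PU: pen up
Final: pos=(-9.97,4.97), heading=315, 2 segment(s) drawn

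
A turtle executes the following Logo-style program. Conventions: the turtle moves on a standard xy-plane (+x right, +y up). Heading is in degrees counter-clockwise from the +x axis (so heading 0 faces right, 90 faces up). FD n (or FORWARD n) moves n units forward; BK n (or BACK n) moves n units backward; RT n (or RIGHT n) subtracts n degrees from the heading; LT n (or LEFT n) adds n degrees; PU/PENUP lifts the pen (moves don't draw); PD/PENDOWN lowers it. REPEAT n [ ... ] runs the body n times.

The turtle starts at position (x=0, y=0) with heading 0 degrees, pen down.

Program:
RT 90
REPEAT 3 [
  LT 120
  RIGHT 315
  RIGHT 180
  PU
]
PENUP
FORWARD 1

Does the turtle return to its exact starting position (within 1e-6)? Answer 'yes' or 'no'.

Answer: no

Derivation:
Executing turtle program step by step:
Start: pos=(0,0), heading=0, pen down
RT 90: heading 0 -> 270
REPEAT 3 [
  -- iteration 1/3 --
  LT 120: heading 270 -> 30
  RT 315: heading 30 -> 75
  RT 180: heading 75 -> 255
  PU: pen up
  -- iteration 2/3 --
  LT 120: heading 255 -> 15
  RT 315: heading 15 -> 60
  RT 180: heading 60 -> 240
  PU: pen up
  -- iteration 3/3 --
  LT 120: heading 240 -> 0
  RT 315: heading 0 -> 45
  RT 180: heading 45 -> 225
  PU: pen up
]
PU: pen up
FD 1: (0,0) -> (-0.707,-0.707) [heading=225, move]
Final: pos=(-0.707,-0.707), heading=225, 0 segment(s) drawn

Start position: (0, 0)
Final position: (-0.707, -0.707)
Distance = 1; >= 1e-6 -> NOT closed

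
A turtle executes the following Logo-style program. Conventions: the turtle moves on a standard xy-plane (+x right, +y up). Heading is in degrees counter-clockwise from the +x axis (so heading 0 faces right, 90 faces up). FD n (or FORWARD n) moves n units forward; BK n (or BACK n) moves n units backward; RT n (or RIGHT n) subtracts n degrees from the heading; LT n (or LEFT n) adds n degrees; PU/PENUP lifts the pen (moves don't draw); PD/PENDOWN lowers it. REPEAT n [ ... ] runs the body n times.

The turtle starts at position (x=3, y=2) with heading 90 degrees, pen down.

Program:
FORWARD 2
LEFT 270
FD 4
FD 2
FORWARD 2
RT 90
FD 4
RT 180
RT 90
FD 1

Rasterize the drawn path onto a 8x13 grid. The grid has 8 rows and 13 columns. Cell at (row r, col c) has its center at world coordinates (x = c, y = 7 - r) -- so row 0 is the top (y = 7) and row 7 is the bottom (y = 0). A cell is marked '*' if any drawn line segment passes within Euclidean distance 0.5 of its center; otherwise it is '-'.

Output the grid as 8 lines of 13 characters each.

Answer: -------------
-------------
-------------
---*********-
---*-------*-
---*-------*-
-----------*-
-----------**

Derivation:
Segment 0: (3,2) -> (3,4)
Segment 1: (3,4) -> (7,4)
Segment 2: (7,4) -> (9,4)
Segment 3: (9,4) -> (11,4)
Segment 4: (11,4) -> (11,-0)
Segment 5: (11,-0) -> (12,-0)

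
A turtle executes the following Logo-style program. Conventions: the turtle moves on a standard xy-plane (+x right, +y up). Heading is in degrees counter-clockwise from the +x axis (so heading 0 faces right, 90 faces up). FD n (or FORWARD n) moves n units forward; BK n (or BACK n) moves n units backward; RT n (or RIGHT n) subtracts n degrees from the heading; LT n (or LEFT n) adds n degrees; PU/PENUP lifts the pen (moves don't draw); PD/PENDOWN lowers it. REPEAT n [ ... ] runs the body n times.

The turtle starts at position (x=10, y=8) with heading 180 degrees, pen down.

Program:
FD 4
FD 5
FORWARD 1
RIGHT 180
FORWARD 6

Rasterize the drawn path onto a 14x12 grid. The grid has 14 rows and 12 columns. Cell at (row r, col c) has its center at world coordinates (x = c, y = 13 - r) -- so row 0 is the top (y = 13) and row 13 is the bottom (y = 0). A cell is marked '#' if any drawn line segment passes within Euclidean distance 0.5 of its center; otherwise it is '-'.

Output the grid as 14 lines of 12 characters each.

Answer: ------------
------------
------------
------------
------------
###########-
------------
------------
------------
------------
------------
------------
------------
------------

Derivation:
Segment 0: (10,8) -> (6,8)
Segment 1: (6,8) -> (1,8)
Segment 2: (1,8) -> (0,8)
Segment 3: (0,8) -> (6,8)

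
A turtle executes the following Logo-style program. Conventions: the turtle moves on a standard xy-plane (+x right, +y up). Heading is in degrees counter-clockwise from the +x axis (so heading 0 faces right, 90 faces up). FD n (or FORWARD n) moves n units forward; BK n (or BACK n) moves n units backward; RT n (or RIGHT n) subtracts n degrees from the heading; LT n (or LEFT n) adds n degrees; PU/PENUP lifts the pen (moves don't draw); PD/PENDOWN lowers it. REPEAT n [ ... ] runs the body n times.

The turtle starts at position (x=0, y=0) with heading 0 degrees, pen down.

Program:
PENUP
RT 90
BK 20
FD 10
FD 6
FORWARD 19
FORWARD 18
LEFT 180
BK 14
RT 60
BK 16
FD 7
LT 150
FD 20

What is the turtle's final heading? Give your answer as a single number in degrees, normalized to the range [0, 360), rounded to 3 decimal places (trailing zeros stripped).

Answer: 180

Derivation:
Executing turtle program step by step:
Start: pos=(0,0), heading=0, pen down
PU: pen up
RT 90: heading 0 -> 270
BK 20: (0,0) -> (0,20) [heading=270, move]
FD 10: (0,20) -> (0,10) [heading=270, move]
FD 6: (0,10) -> (0,4) [heading=270, move]
FD 19: (0,4) -> (0,-15) [heading=270, move]
FD 18: (0,-15) -> (0,-33) [heading=270, move]
LT 180: heading 270 -> 90
BK 14: (0,-33) -> (0,-47) [heading=90, move]
RT 60: heading 90 -> 30
BK 16: (0,-47) -> (-13.856,-55) [heading=30, move]
FD 7: (-13.856,-55) -> (-7.794,-51.5) [heading=30, move]
LT 150: heading 30 -> 180
FD 20: (-7.794,-51.5) -> (-27.794,-51.5) [heading=180, move]
Final: pos=(-27.794,-51.5), heading=180, 0 segment(s) drawn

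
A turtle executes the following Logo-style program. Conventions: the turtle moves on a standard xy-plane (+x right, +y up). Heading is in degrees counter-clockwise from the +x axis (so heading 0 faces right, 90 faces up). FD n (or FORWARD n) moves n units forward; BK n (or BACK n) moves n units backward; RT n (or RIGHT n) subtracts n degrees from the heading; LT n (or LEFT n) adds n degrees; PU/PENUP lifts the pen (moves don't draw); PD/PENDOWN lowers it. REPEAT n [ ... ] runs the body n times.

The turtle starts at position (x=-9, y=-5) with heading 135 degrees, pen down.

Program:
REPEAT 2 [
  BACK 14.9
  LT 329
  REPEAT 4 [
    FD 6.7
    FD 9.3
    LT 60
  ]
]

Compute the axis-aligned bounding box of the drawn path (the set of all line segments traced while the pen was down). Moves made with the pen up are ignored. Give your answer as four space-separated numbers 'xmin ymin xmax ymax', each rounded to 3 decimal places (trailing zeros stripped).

Executing turtle program step by step:
Start: pos=(-9,-5), heading=135, pen down
REPEAT 2 [
  -- iteration 1/2 --
  BK 14.9: (-9,-5) -> (1.536,-15.536) [heading=135, draw]
  LT 329: heading 135 -> 104
  REPEAT 4 [
    -- iteration 1/4 --
    FD 6.7: (1.536,-15.536) -> (-0.085,-9.035) [heading=104, draw]
    FD 9.3: (-0.085,-9.035) -> (-2.335,-0.011) [heading=104, draw]
    LT 60: heading 104 -> 164
    -- iteration 2/4 --
    FD 6.7: (-2.335,-0.011) -> (-8.775,1.836) [heading=164, draw]
    FD 9.3: (-8.775,1.836) -> (-17.715,4.399) [heading=164, draw]
    LT 60: heading 164 -> 224
    -- iteration 3/4 --
    FD 6.7: (-17.715,4.399) -> (-22.535,-0.255) [heading=224, draw]
    FD 9.3: (-22.535,-0.255) -> (-29.224,-6.715) [heading=224, draw]
    LT 60: heading 224 -> 284
    -- iteration 4/4 --
    FD 6.7: (-29.224,-6.715) -> (-27.604,-13.216) [heading=284, draw]
    FD 9.3: (-27.604,-13.216) -> (-25.354,-22.24) [heading=284, draw]
    LT 60: heading 284 -> 344
  ]
  -- iteration 2/2 --
  BK 14.9: (-25.354,-22.24) -> (-39.677,-18.133) [heading=344, draw]
  LT 329: heading 344 -> 313
  REPEAT 4 [
    -- iteration 1/4 --
    FD 6.7: (-39.677,-18.133) -> (-35.107,-23.033) [heading=313, draw]
    FD 9.3: (-35.107,-23.033) -> (-28.765,-29.835) [heading=313, draw]
    LT 60: heading 313 -> 13
    -- iteration 2/4 --
    FD 6.7: (-28.765,-29.835) -> (-22.236,-28.328) [heading=13, draw]
    FD 9.3: (-22.236,-28.328) -> (-13.175,-26.236) [heading=13, draw]
    LT 60: heading 13 -> 73
    -- iteration 3/4 --
    FD 6.7: (-13.175,-26.236) -> (-11.216,-19.828) [heading=73, draw]
    FD 9.3: (-11.216,-19.828) -> (-8.497,-10.935) [heading=73, draw]
    LT 60: heading 73 -> 133
    -- iteration 4/4 --
    FD 6.7: (-8.497,-10.935) -> (-13.066,-6.035) [heading=133, draw]
    FD 9.3: (-13.066,-6.035) -> (-19.409,0.767) [heading=133, draw]
    LT 60: heading 133 -> 193
  ]
]
Final: pos=(-19.409,0.767), heading=193, 18 segment(s) drawn

Segment endpoints: x in {-39.677, -35.107, -29.224, -28.765, -27.604, -25.354, -22.535, -22.236, -19.409, -17.715, -13.175, -13.066, -11.216, -9, -8.775, -8.497, -2.335, -0.085, 1.536}, y in {-29.835, -28.328, -26.236, -23.033, -22.24, -19.828, -18.133, -15.536, -13.216, -10.935, -9.035, -6.715, -6.035, -5, -0.255, -0.011, 0.767, 1.836, 4.399}
xmin=-39.677, ymin=-29.835, xmax=1.536, ymax=4.399

Answer: -39.677 -29.835 1.536 4.399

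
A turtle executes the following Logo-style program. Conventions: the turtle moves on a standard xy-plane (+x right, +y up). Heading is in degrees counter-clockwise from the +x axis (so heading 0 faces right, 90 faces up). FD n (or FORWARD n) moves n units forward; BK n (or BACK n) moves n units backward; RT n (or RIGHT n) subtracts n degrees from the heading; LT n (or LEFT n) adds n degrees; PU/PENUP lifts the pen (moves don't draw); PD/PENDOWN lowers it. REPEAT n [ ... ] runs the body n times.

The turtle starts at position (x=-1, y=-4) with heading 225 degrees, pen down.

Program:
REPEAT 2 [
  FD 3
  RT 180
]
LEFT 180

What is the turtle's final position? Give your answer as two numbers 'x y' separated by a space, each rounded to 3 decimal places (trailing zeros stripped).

Executing turtle program step by step:
Start: pos=(-1,-4), heading=225, pen down
REPEAT 2 [
  -- iteration 1/2 --
  FD 3: (-1,-4) -> (-3.121,-6.121) [heading=225, draw]
  RT 180: heading 225 -> 45
  -- iteration 2/2 --
  FD 3: (-3.121,-6.121) -> (-1,-4) [heading=45, draw]
  RT 180: heading 45 -> 225
]
LT 180: heading 225 -> 45
Final: pos=(-1,-4), heading=45, 2 segment(s) drawn

Answer: -1 -4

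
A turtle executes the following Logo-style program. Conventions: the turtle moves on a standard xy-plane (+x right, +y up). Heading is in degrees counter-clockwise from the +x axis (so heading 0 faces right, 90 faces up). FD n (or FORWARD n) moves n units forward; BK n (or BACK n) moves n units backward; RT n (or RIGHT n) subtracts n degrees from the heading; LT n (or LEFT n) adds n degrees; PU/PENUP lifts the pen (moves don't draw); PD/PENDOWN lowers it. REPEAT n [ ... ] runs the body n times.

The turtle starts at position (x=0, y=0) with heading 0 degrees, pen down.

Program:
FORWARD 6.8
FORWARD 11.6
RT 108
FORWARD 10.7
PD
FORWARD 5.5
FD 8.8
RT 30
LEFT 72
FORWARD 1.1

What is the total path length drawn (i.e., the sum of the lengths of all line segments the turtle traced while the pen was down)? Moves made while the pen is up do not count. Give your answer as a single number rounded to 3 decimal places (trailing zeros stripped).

Answer: 44.5

Derivation:
Executing turtle program step by step:
Start: pos=(0,0), heading=0, pen down
FD 6.8: (0,0) -> (6.8,0) [heading=0, draw]
FD 11.6: (6.8,0) -> (18.4,0) [heading=0, draw]
RT 108: heading 0 -> 252
FD 10.7: (18.4,0) -> (15.094,-10.176) [heading=252, draw]
PD: pen down
FD 5.5: (15.094,-10.176) -> (13.394,-15.407) [heading=252, draw]
FD 8.8: (13.394,-15.407) -> (10.675,-23.776) [heading=252, draw]
RT 30: heading 252 -> 222
LT 72: heading 222 -> 294
FD 1.1: (10.675,-23.776) -> (11.122,-24.781) [heading=294, draw]
Final: pos=(11.122,-24.781), heading=294, 6 segment(s) drawn

Segment lengths:
  seg 1: (0,0) -> (6.8,0), length = 6.8
  seg 2: (6.8,0) -> (18.4,0), length = 11.6
  seg 3: (18.4,0) -> (15.094,-10.176), length = 10.7
  seg 4: (15.094,-10.176) -> (13.394,-15.407), length = 5.5
  seg 5: (13.394,-15.407) -> (10.675,-23.776), length = 8.8
  seg 6: (10.675,-23.776) -> (11.122,-24.781), length = 1.1
Total = 44.5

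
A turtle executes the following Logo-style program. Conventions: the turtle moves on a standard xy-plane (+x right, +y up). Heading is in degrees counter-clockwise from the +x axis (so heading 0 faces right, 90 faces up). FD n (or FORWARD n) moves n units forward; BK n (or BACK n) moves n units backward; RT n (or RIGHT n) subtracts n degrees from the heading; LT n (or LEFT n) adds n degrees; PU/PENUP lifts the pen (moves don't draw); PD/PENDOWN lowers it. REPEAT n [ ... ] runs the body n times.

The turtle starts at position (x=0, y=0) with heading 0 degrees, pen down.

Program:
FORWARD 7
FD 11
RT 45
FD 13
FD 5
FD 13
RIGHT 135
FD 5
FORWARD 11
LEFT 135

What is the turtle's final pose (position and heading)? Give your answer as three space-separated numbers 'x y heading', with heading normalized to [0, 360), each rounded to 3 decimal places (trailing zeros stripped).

Answer: 23.92 -21.92 315

Derivation:
Executing turtle program step by step:
Start: pos=(0,0), heading=0, pen down
FD 7: (0,0) -> (7,0) [heading=0, draw]
FD 11: (7,0) -> (18,0) [heading=0, draw]
RT 45: heading 0 -> 315
FD 13: (18,0) -> (27.192,-9.192) [heading=315, draw]
FD 5: (27.192,-9.192) -> (30.728,-12.728) [heading=315, draw]
FD 13: (30.728,-12.728) -> (39.92,-21.92) [heading=315, draw]
RT 135: heading 315 -> 180
FD 5: (39.92,-21.92) -> (34.92,-21.92) [heading=180, draw]
FD 11: (34.92,-21.92) -> (23.92,-21.92) [heading=180, draw]
LT 135: heading 180 -> 315
Final: pos=(23.92,-21.92), heading=315, 7 segment(s) drawn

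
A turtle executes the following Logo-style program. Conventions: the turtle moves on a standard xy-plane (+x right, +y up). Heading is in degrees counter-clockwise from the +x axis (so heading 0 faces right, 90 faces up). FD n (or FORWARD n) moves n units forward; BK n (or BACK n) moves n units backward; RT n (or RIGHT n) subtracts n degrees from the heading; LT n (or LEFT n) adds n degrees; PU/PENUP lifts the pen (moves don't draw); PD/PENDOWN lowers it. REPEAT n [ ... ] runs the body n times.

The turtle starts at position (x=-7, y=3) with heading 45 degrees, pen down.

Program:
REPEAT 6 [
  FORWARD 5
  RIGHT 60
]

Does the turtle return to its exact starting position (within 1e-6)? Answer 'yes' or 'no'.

Answer: yes

Derivation:
Executing turtle program step by step:
Start: pos=(-7,3), heading=45, pen down
REPEAT 6 [
  -- iteration 1/6 --
  FD 5: (-7,3) -> (-3.464,6.536) [heading=45, draw]
  RT 60: heading 45 -> 345
  -- iteration 2/6 --
  FD 5: (-3.464,6.536) -> (1.365,5.241) [heading=345, draw]
  RT 60: heading 345 -> 285
  -- iteration 3/6 --
  FD 5: (1.365,5.241) -> (2.659,0.412) [heading=285, draw]
  RT 60: heading 285 -> 225
  -- iteration 4/6 --
  FD 5: (2.659,0.412) -> (-0.876,-3.124) [heading=225, draw]
  RT 60: heading 225 -> 165
  -- iteration 5/6 --
  FD 5: (-0.876,-3.124) -> (-5.706,-1.83) [heading=165, draw]
  RT 60: heading 165 -> 105
  -- iteration 6/6 --
  FD 5: (-5.706,-1.83) -> (-7,3) [heading=105, draw]
  RT 60: heading 105 -> 45
]
Final: pos=(-7,3), heading=45, 6 segment(s) drawn

Start position: (-7, 3)
Final position: (-7, 3)
Distance = 0; < 1e-6 -> CLOSED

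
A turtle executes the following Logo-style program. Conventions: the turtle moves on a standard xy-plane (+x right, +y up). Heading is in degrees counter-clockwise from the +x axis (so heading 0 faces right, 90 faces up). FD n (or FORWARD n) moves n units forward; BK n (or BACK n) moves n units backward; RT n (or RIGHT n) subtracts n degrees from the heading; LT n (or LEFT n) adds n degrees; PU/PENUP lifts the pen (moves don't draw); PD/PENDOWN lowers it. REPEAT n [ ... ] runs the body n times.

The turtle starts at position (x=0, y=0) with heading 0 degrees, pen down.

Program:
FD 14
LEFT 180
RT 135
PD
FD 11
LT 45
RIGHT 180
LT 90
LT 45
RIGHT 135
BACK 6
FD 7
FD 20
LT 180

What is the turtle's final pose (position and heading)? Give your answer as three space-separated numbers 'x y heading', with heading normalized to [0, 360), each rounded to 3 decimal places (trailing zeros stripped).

Executing turtle program step by step:
Start: pos=(0,0), heading=0, pen down
FD 14: (0,0) -> (14,0) [heading=0, draw]
LT 180: heading 0 -> 180
RT 135: heading 180 -> 45
PD: pen down
FD 11: (14,0) -> (21.778,7.778) [heading=45, draw]
LT 45: heading 45 -> 90
RT 180: heading 90 -> 270
LT 90: heading 270 -> 0
LT 45: heading 0 -> 45
RT 135: heading 45 -> 270
BK 6: (21.778,7.778) -> (21.778,13.778) [heading=270, draw]
FD 7: (21.778,13.778) -> (21.778,6.778) [heading=270, draw]
FD 20: (21.778,6.778) -> (21.778,-13.222) [heading=270, draw]
LT 180: heading 270 -> 90
Final: pos=(21.778,-13.222), heading=90, 5 segment(s) drawn

Answer: 21.778 -13.222 90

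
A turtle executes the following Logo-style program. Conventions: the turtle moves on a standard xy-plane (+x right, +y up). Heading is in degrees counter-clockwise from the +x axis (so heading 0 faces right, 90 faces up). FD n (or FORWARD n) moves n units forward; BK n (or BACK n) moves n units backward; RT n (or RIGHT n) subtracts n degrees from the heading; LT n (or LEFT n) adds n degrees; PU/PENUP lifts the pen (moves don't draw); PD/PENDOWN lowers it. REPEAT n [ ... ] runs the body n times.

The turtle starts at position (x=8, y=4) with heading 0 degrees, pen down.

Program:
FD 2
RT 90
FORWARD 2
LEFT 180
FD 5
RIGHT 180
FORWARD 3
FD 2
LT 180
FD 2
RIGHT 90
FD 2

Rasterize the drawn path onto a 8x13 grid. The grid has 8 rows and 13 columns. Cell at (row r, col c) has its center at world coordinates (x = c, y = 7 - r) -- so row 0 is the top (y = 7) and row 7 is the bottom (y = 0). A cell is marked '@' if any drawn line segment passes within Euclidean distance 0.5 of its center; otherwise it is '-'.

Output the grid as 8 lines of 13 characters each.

Segment 0: (8,4) -> (10,4)
Segment 1: (10,4) -> (10,2)
Segment 2: (10,2) -> (10,7)
Segment 3: (10,7) -> (10,4)
Segment 4: (10,4) -> (10,2)
Segment 5: (10,2) -> (10,4)
Segment 6: (10,4) -> (12,4)

Answer: ----------@--
----------@--
----------@--
--------@@@@@
----------@--
----------@--
-------------
-------------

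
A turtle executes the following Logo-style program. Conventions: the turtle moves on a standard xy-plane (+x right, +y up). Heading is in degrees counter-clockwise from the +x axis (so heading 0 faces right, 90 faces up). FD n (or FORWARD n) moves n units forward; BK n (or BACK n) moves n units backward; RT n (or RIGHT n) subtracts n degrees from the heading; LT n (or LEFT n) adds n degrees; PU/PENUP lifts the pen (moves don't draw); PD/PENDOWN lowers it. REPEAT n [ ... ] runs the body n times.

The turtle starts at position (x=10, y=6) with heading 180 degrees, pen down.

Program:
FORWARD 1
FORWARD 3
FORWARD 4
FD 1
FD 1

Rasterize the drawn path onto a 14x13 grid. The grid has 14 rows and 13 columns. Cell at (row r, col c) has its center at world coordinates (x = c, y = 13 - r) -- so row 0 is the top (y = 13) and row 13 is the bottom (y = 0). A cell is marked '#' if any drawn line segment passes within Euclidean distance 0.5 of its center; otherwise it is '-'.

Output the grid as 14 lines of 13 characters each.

Answer: -------------
-------------
-------------
-------------
-------------
-------------
-------------
###########--
-------------
-------------
-------------
-------------
-------------
-------------

Derivation:
Segment 0: (10,6) -> (9,6)
Segment 1: (9,6) -> (6,6)
Segment 2: (6,6) -> (2,6)
Segment 3: (2,6) -> (1,6)
Segment 4: (1,6) -> (0,6)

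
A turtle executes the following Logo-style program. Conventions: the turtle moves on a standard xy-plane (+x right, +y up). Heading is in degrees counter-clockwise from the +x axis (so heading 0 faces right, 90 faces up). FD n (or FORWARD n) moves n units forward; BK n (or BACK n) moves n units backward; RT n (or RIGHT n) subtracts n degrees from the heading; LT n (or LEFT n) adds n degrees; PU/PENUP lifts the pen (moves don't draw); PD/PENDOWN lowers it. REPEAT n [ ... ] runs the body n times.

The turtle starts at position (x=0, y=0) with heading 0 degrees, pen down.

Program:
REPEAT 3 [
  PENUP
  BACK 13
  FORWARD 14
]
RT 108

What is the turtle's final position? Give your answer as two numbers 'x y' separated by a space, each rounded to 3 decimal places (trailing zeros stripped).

Executing turtle program step by step:
Start: pos=(0,0), heading=0, pen down
REPEAT 3 [
  -- iteration 1/3 --
  PU: pen up
  BK 13: (0,0) -> (-13,0) [heading=0, move]
  FD 14: (-13,0) -> (1,0) [heading=0, move]
  -- iteration 2/3 --
  PU: pen up
  BK 13: (1,0) -> (-12,0) [heading=0, move]
  FD 14: (-12,0) -> (2,0) [heading=0, move]
  -- iteration 3/3 --
  PU: pen up
  BK 13: (2,0) -> (-11,0) [heading=0, move]
  FD 14: (-11,0) -> (3,0) [heading=0, move]
]
RT 108: heading 0 -> 252
Final: pos=(3,0), heading=252, 0 segment(s) drawn

Answer: 3 0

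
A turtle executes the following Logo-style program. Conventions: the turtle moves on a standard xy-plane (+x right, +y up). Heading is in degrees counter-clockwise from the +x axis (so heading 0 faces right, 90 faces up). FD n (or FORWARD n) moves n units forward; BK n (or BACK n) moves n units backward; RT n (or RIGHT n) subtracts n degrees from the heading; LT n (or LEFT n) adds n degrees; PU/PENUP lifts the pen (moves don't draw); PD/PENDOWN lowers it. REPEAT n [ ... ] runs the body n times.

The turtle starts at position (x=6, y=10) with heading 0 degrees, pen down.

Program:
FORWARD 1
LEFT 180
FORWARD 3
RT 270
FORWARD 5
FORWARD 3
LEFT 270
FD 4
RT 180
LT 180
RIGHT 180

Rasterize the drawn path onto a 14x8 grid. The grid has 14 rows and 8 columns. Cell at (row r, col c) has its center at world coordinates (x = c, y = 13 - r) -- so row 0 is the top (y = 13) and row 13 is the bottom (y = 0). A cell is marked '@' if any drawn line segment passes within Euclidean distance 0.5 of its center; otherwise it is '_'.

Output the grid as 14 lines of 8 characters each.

Answer: ________
________
________
____@@@@
____@___
____@___
____@___
____@___
____@___
____@___
____@___
@@@@@___
________
________

Derivation:
Segment 0: (6,10) -> (7,10)
Segment 1: (7,10) -> (4,10)
Segment 2: (4,10) -> (4,5)
Segment 3: (4,5) -> (4,2)
Segment 4: (4,2) -> (0,2)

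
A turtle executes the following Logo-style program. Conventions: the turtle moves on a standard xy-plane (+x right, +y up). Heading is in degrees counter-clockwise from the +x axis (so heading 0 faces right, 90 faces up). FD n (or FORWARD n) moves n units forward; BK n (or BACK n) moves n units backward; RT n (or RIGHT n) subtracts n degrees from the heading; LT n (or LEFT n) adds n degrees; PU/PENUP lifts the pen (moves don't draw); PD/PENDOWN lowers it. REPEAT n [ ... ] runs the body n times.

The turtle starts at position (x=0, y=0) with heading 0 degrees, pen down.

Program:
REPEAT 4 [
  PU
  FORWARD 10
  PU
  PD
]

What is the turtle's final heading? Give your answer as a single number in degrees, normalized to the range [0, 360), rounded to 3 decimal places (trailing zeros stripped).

Executing turtle program step by step:
Start: pos=(0,0), heading=0, pen down
REPEAT 4 [
  -- iteration 1/4 --
  PU: pen up
  FD 10: (0,0) -> (10,0) [heading=0, move]
  PU: pen up
  PD: pen down
  -- iteration 2/4 --
  PU: pen up
  FD 10: (10,0) -> (20,0) [heading=0, move]
  PU: pen up
  PD: pen down
  -- iteration 3/4 --
  PU: pen up
  FD 10: (20,0) -> (30,0) [heading=0, move]
  PU: pen up
  PD: pen down
  -- iteration 4/4 --
  PU: pen up
  FD 10: (30,0) -> (40,0) [heading=0, move]
  PU: pen up
  PD: pen down
]
Final: pos=(40,0), heading=0, 0 segment(s) drawn

Answer: 0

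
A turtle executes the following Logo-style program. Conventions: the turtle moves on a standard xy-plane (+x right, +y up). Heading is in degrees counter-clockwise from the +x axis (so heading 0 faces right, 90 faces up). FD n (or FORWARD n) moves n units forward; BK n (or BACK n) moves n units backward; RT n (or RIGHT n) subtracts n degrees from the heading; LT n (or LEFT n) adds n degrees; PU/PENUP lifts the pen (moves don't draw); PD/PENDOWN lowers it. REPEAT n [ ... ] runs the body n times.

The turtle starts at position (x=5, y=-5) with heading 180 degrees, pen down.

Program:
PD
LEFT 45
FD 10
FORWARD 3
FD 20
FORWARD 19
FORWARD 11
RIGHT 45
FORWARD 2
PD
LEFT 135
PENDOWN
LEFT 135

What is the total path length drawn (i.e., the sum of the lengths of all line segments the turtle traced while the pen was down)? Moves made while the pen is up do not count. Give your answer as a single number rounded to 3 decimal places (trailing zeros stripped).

Answer: 65

Derivation:
Executing turtle program step by step:
Start: pos=(5,-5), heading=180, pen down
PD: pen down
LT 45: heading 180 -> 225
FD 10: (5,-5) -> (-2.071,-12.071) [heading=225, draw]
FD 3: (-2.071,-12.071) -> (-4.192,-14.192) [heading=225, draw]
FD 20: (-4.192,-14.192) -> (-18.335,-28.335) [heading=225, draw]
FD 19: (-18.335,-28.335) -> (-31.77,-41.77) [heading=225, draw]
FD 11: (-31.77,-41.77) -> (-39.548,-49.548) [heading=225, draw]
RT 45: heading 225 -> 180
FD 2: (-39.548,-49.548) -> (-41.548,-49.548) [heading=180, draw]
PD: pen down
LT 135: heading 180 -> 315
PD: pen down
LT 135: heading 315 -> 90
Final: pos=(-41.548,-49.548), heading=90, 6 segment(s) drawn

Segment lengths:
  seg 1: (5,-5) -> (-2.071,-12.071), length = 10
  seg 2: (-2.071,-12.071) -> (-4.192,-14.192), length = 3
  seg 3: (-4.192,-14.192) -> (-18.335,-28.335), length = 20
  seg 4: (-18.335,-28.335) -> (-31.77,-41.77), length = 19
  seg 5: (-31.77,-41.77) -> (-39.548,-49.548), length = 11
  seg 6: (-39.548,-49.548) -> (-41.548,-49.548), length = 2
Total = 65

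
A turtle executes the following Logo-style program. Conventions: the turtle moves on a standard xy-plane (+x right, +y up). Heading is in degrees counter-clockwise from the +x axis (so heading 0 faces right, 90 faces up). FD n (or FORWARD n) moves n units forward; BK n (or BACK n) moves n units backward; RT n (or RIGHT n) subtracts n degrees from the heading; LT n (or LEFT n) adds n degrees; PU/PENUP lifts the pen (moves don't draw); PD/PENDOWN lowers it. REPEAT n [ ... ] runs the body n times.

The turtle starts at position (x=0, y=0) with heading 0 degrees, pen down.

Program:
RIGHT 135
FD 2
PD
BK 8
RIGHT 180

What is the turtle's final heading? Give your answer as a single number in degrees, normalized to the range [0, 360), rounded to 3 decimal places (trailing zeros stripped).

Executing turtle program step by step:
Start: pos=(0,0), heading=0, pen down
RT 135: heading 0 -> 225
FD 2: (0,0) -> (-1.414,-1.414) [heading=225, draw]
PD: pen down
BK 8: (-1.414,-1.414) -> (4.243,4.243) [heading=225, draw]
RT 180: heading 225 -> 45
Final: pos=(4.243,4.243), heading=45, 2 segment(s) drawn

Answer: 45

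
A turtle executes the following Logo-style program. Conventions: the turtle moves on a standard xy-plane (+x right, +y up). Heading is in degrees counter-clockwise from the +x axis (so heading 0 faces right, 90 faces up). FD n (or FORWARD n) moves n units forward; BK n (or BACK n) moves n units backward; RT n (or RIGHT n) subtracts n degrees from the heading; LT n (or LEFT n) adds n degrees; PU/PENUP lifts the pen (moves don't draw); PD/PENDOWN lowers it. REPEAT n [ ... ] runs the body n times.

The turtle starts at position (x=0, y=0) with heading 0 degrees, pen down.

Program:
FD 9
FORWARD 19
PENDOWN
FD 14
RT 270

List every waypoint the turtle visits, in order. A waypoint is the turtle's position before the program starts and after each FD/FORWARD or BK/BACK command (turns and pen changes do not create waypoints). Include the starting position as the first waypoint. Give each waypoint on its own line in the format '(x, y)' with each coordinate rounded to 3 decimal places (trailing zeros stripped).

Answer: (0, 0)
(9, 0)
(28, 0)
(42, 0)

Derivation:
Executing turtle program step by step:
Start: pos=(0,0), heading=0, pen down
FD 9: (0,0) -> (9,0) [heading=0, draw]
FD 19: (9,0) -> (28,0) [heading=0, draw]
PD: pen down
FD 14: (28,0) -> (42,0) [heading=0, draw]
RT 270: heading 0 -> 90
Final: pos=(42,0), heading=90, 3 segment(s) drawn
Waypoints (4 total):
(0, 0)
(9, 0)
(28, 0)
(42, 0)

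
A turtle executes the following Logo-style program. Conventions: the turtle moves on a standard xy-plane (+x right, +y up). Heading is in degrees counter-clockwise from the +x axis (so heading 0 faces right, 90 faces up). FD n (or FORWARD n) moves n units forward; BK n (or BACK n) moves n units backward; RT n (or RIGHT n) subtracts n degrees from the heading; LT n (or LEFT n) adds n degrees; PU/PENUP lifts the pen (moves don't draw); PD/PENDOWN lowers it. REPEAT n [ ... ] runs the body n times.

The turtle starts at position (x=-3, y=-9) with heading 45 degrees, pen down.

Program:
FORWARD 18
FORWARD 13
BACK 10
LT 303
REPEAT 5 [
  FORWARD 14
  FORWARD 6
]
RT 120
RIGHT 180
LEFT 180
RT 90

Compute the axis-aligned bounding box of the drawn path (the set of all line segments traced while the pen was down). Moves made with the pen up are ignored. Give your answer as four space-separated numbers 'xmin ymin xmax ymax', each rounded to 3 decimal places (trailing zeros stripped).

Executing turtle program step by step:
Start: pos=(-3,-9), heading=45, pen down
FD 18: (-3,-9) -> (9.728,3.728) [heading=45, draw]
FD 13: (9.728,3.728) -> (18.92,12.92) [heading=45, draw]
BK 10: (18.92,12.92) -> (11.849,5.849) [heading=45, draw]
LT 303: heading 45 -> 348
REPEAT 5 [
  -- iteration 1/5 --
  FD 14: (11.849,5.849) -> (25.543,2.938) [heading=348, draw]
  FD 6: (25.543,2.938) -> (31.412,1.691) [heading=348, draw]
  -- iteration 2/5 --
  FD 14: (31.412,1.691) -> (45.106,-1.22) [heading=348, draw]
  FD 6: (45.106,-1.22) -> (50.975,-2.467) [heading=348, draw]
  -- iteration 3/5 --
  FD 14: (50.975,-2.467) -> (64.669,-5.378) [heading=348, draw]
  FD 6: (64.669,-5.378) -> (70.538,-6.625) [heading=348, draw]
  -- iteration 4/5 --
  FD 14: (70.538,-6.625) -> (84.232,-9.536) [heading=348, draw]
  FD 6: (84.232,-9.536) -> (90.101,-10.784) [heading=348, draw]
  -- iteration 5/5 --
  FD 14: (90.101,-10.784) -> (103.795,-13.694) [heading=348, draw]
  FD 6: (103.795,-13.694) -> (109.664,-14.942) [heading=348, draw]
]
RT 120: heading 348 -> 228
RT 180: heading 228 -> 48
LT 180: heading 48 -> 228
RT 90: heading 228 -> 138
Final: pos=(109.664,-14.942), heading=138, 13 segment(s) drawn

Segment endpoints: x in {-3, 9.728, 11.849, 18.92, 25.543, 31.412, 45.106, 50.975, 64.669, 70.538, 84.232, 90.101, 103.795, 109.664}, y in {-14.942, -13.694, -10.784, -9.536, -9, -6.625, -5.378, -2.467, -1.22, 1.691, 2.938, 3.728, 5.849, 12.92}
xmin=-3, ymin=-14.942, xmax=109.664, ymax=12.92

Answer: -3 -14.942 109.664 12.92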